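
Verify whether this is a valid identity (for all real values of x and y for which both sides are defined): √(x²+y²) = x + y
Claim: √(x²+y²) = x + y.
Test a specific point where both sides are defined: x = -2, y = 1.
LHS = √(x²+y²) ≈ 2.2361
RHS = x + y ≈ -1.0000
Since 2.2361 ≠ -1.0000, the equation fails at this point, so it cannot hold for all real values of x and y for which both sides are defined.
(x+y)² = x² + 2xy + y², not x² + y², so the square root does not split this way.

Conclusion: No, this is NOT an identity.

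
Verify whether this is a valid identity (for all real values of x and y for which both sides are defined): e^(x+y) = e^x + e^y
Claim: e^(x+y) = e^x + e^y.
Test a specific point where both sides are defined: x = -3, y = 5.
LHS = e^(x+y) ≈ 7.3891
RHS = e^x + e^y ≈ 148.4629
Since 7.3891 ≠ 148.4629, the equation fails at this point, so it cannot hold for all real values of x and y for which both sides are defined.
The correct rule is e^(x+y) = e^x · e^y (a product, not a sum).

Conclusion: No, this is NOT an identity.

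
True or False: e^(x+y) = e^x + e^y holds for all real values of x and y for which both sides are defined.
False.

Claim: e^(x+y) = e^x + e^y.
Test a specific point where both sides are defined: x = 3/2, y = -1.
LHS = e^(x+y) ≈ 1.6487
RHS = e^x + e^y ≈ 4.8496
Since 1.6487 ≠ 4.8496, the equation fails at this point, so it cannot hold for all real values of x and y for which both sides are defined.
The correct rule is e^(x+y) = e^x · e^y (a product, not a sum).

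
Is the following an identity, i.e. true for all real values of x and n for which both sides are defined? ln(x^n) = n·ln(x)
Claim: ln(x^n) = n·ln(x).
Reasoning: The right side requires x > 0. For x > 0, x^n = (e^(ln x))^n = e^(n·ln x), so taking ln of both sides gives ln(x^n) = n·ln(x).
So the two sides agree for all real values of x and n for which both sides are defined.

Conclusion: Yes, this is an identity.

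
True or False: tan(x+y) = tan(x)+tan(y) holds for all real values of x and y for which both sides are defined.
False.

Claim: tan(x+y) = tan(x)+tan(y).
Test a specific point where both sides are defined: x = 3π/4, y = -π/6.
LHS = tan(x+y) ≈ -3.7321
RHS = tan(x)+tan(y) ≈ -1.5774
Since -3.7321 ≠ -1.5774, the equation fails at this point, so it cannot hold for all real values of x and y for which both sides are defined.
The correct formula is tan(x+y) = (tan(x) + tan(y))/(1 - tan(x)tan(y)).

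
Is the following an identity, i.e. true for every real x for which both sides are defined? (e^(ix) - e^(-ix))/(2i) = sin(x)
Claim: (e^(ix) - e^(-ix))/(2i) = sin(x).
Reasoning: By Euler's formula e^(ix) = cos(x) + i·sin(x) and e^(-ix) = cos(x) - i·sin(x). Subtracting cancels the cosine terms: e^(ix) - e^(-ix) = 2i·sin(x); divide by 2i.
So the two sides agree for every real x for which both sides are defined.

Conclusion: Yes, this is an identity.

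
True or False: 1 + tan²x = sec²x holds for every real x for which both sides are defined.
True.

Claim: 1 + tan²x = sec²x.
Reasoning: Start from sin²x + cos²x = 1 and divide every term by cos²x (allowed wherever tan x and sec x are defined): tan²x + 1 = 1/cos²x = sec²x.
So the two sides agree for every real x for which both sides are defined.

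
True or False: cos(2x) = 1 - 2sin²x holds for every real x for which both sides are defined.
Claim: cos(2x) = 1 - 2sin²x.
Reasoning: cos(2x) = cos²x - sin²x. Replace cos²x by 1 - sin²x: (1 - sin²x) - sin²x = 1 - 2sin²x.
So the two sides agree for every real x for which both sides are defined.

Conclusion: True.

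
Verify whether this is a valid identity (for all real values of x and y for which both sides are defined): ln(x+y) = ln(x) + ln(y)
Claim: ln(x+y) = ln(x) + ln(y).
Test a specific point where both sides are defined: x = 2, y = 4.
LHS = ln(x+y) ≈ 1.7918
RHS = ln(x) + ln(y) ≈ 2.0794
Since 1.7918 ≠ 2.0794, the equation fails at this point, so it cannot hold for all real values of x and y for which both sides are defined.
ln(x) + ln(y) = ln(xy), not ln(x+y).

Conclusion: No, this is NOT an identity.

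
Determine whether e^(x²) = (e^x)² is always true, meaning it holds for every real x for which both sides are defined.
No, this is NOT an identity.

Claim: e^(x²) = (e^x)².
Test a specific point where both sides are defined: x = 3/2.
LHS = e^(x²) ≈ 9.4877
RHS = (e^x)² ≈ 20.0855
Since 9.4877 ≠ 20.0855, the equation fails at this point, so it cannot hold for every real x for which both sides are defined.
(e^x)² = e^(2x), and 2x ≠ x² in general.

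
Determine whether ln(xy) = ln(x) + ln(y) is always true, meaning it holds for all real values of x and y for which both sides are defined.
Claim: ln(xy) = ln(x) + ln(y).
Reasoning: Both sides are simultaneously defined only when x, y > 0. Write x = e^p, y = e^q (p = ln x, q = ln y). Then xy = e^p · e^q = e^(p+q), so ln(xy) = p + q = ln(x) + ln(y).
So the two sides agree for all real values of x and y for which both sides are defined.

Conclusion: Yes, this is an identity.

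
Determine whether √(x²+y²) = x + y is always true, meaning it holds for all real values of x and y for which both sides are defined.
Claim: √(x²+y²) = x + y.
Test a specific point where both sides are defined: x = 1, y = 5.
LHS = √(x²+y²) ≈ 5.0990
RHS = x + y ≈ 6.0000
Since 5.0990 ≠ 6.0000, the equation fails at this point, so it cannot hold for all real values of x and y for which both sides are defined.
(x+y)² = x² + 2xy + y², not x² + y², so the square root does not split this way.

Conclusion: No, this is NOT an identity.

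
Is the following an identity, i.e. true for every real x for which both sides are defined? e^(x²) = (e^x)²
No, this is NOT an identity.

Claim: e^(x²) = (e^x)².
Test a specific point where both sides are defined: x = -1.
LHS = e^(x²) ≈ 2.7183
RHS = (e^x)² ≈ 0.1353
Since 2.7183 ≠ 0.1353, the equation fails at this point, so it cannot hold for every real x for which both sides are defined.
(e^x)² = e^(2x), and 2x ≠ x² in general.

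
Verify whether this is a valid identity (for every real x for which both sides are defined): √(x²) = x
Claim: √(x²) = x.
Test a specific point where both sides are defined: x = -2.
LHS = √(x²) ≈ 2.0000
RHS = x ≈ -2.0000
Since 2.0000 ≠ -2.0000, the equation fails at this point, so it cannot hold for every real x for which both sides are defined.
√(x²) = |x|, which differs from x whenever x < 0 (both sides are defined for every real x).

Conclusion: No, this is NOT an identity.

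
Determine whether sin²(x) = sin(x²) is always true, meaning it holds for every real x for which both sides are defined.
Claim: sin²(x) = sin(x²).
Test a specific point where both sides are defined: x = π/6.
LHS = sin²(x) ≈ 0.2500
RHS = sin(x²) ≈ 0.2707
Since 0.2500 ≠ 0.2707, the equation fails at this point, so it cannot hold for every real x for which both sides are defined.
sin²(x) means (sin x)², squaring the output; sin(x²) squares the input. These are different functions.

Conclusion: No, this is NOT an identity.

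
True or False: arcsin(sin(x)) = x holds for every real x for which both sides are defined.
False.

Claim: arcsin(sin(x)) = x.
Test a specific point where both sides are defined: x = π.
LHS = arcsin(sin(x)) ≈ 0.0000
RHS = x ≈ 3.1416
Since 0.0000 ≠ 3.1416, the equation fails at this point, so it cannot hold for every real x for which both sides are defined.
arcsin only returns values in [-π/2, π/2], so arcsin(sin(x)) = x holds only for x in that interval, not for all real x.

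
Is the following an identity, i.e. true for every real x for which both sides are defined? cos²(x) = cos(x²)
No, this is NOT an identity.

Claim: cos²(x) = cos(x²).
Test a specific point where both sides are defined: x = -π/6.
LHS = cos²(x) ≈ 0.7500
RHS = cos(x²) ≈ 0.9627
Since 0.7500 ≠ 0.9627, the equation fails at this point, so it cannot hold for every real x for which both sides are defined.
cos²(x) means (cos x)², squaring the output; cos(x²) squares the input. These are different functions.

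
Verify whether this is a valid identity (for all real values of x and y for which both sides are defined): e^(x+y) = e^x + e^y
Claim: e^(x+y) = e^x + e^y.
Test a specific point where both sides are defined: x = -3, y = 2.
LHS = e^(x+y) ≈ 0.3679
RHS = e^x + e^y ≈ 7.4388
Since 0.3679 ≠ 7.4388, the equation fails at this point, so it cannot hold for all real values of x and y for which both sides are defined.
The correct rule is e^(x+y) = e^x · e^y (a product, not a sum).

Conclusion: No, this is NOT an identity.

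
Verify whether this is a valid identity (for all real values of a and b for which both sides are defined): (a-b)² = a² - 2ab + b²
Yes, this is an identity.

Claim: (a-b)² = a² - 2ab + b².
Reasoning: Expand: (a-b)² = (a-b)(a-b) = a·a - a·b - b·a + b·b = a² - 2ab + b².
So the two sides agree for all real values of a and b for which both sides are defined.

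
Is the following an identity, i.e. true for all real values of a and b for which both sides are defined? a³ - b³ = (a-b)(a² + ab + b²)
Yes, this is an identity.

Claim: a³ - b³ = (a-b)(a² + ab + b²).
Reasoning: Expand the right side: (a-b)(a² + ab + b²) = a³ + a²b + ab² - a²b - ab² - b³ = a³ - b³ (the middle terms cancel in pairs).
So the two sides agree for all real values of a and b for which both sides are defined.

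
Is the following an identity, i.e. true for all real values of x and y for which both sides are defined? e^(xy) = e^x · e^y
No, this is NOT an identity.

Claim: e^(xy) = e^x · e^y.
Test a specific point where both sides are defined: x = 2, y = -1.
LHS = e^(xy) ≈ 0.1353
RHS = e^x · e^y ≈ 2.7183
Since 0.1353 ≠ 2.7183, the equation fails at this point, so it cannot hold for all real values of x and y for which both sides are defined.
e^x · e^y = e^(x+y), not e^(xy).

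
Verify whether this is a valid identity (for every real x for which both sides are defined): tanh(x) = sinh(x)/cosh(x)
Claim: tanh(x) = sinh(x)/cosh(x).
Reasoning: tanh(x) is defined as sinh(x)/cosh(x) = (e^x - e^-x)/(e^x + e^-x); cosh(x) ≥ 1 is never zero, so this holds for every real x.
So the two sides agree for every real x for which both sides are defined.

Conclusion: Yes, this is an identity.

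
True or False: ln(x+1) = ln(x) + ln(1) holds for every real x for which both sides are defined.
Claim: ln(x+1) = ln(x) + ln(1).
Test a specific point where both sides are defined: x = 4.
LHS = ln(x+1) ≈ 1.6094
RHS = ln(x) + ln(1) ≈ 1.3863
Since 1.6094 ≠ 1.3863, the equation fails at this point, so it cannot hold for every real x for which both sides are defined.
ln(1) = 0, so the right side is just ln(x), which differs from ln(x+1).

Conclusion: False.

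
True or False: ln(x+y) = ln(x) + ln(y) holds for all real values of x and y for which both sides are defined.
Claim: ln(x+y) = ln(x) + ln(y).
Test a specific point where both sides are defined: x = 3/2, y = 1.
LHS = ln(x+y) ≈ 0.9163
RHS = ln(x) + ln(y) ≈ 0.4055
Since 0.9163 ≠ 0.4055, the equation fails at this point, so it cannot hold for all real values of x and y for which both sides are defined.
ln(x) + ln(y) = ln(xy), not ln(x+y).

Conclusion: False.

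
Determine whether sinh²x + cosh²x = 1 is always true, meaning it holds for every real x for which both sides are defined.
Claim: sinh²x + cosh²x = 1.
Test a specific point where both sides are defined: x = -1.
LHS = sinh²x + cosh²x ≈ 3.7622
RHS = 1 ≈ 1.0000
Since 3.7622 ≠ 1.0000, the equation fails at this point, so it cannot hold for every real x for which both sides are defined.
The correct hyperbolic identity is cosh²x - sinh²x = 1 (a difference); the sum sinh²x + cosh²x equals cosh(2x).

Conclusion: No, this is NOT an identity.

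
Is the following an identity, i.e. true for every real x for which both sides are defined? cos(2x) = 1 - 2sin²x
Yes, this is an identity.

Claim: cos(2x) = 1 - 2sin²x.
Reasoning: cos(2x) = cos²x - sin²x. Replace cos²x by 1 - sin²x: (1 - sin²x) - sin²x = 1 - 2sin²x.
So the two sides agree for every real x for which both sides are defined.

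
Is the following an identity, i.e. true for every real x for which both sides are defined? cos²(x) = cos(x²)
No, this is NOT an identity.

Claim: cos²(x) = cos(x²).
Test a specific point where both sides are defined: x = -π/6.
LHS = cos²(x) ≈ 0.7500
RHS = cos(x²) ≈ 0.9627
Since 0.7500 ≠ 0.9627, the equation fails at this point, so it cannot hold for every real x for which both sides are defined.
cos²(x) means (cos x)², squaring the output; cos(x²) squares the input. These are different functions.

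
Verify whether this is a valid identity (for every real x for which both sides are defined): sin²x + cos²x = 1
Yes, this is an identity.

Claim: sin²x + cos²x = 1.
Reasoning: The point (cos x, sin x) lies on the unit circle X² + Y² = 1, so cos²x + sin²x = 1 for every real x.
So the two sides agree for every real x for which both sides are defined.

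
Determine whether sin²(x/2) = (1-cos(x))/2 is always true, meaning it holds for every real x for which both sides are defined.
Claim: sin²(x/2) = (1-cos(x))/2.
Reasoning: Use cos(2θ) = 1 - 2sin²θ with θ = x/2: cos(x) = 1 - 2sin²(x/2). Solving for sin²(x/2) gives (1 - cos(x))/2.
So the two sides agree for every real x for which both sides are defined.

Conclusion: Yes, this is an identity.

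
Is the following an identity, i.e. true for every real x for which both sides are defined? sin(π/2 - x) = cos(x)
Yes, this is an identity.

Claim: sin(π/2 - x) = cos(x).
Reasoning: Use sin(u - v) = sin(u)cos(v) - cos(u)sin(v) with u = π/2, v = x: sin(π/2)cos(x) - cos(π/2)sin(x) = 1·cos(x) - 0·sin(x) = cos(x).
So the two sides agree for every real x for which both sides are defined.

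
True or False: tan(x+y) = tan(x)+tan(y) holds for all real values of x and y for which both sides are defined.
Claim: tan(x+y) = tan(x)+tan(y).
Test a specific point where both sides are defined: x = π/4, y = -π/3.
LHS = tan(x+y) ≈ -0.2679
RHS = tan(x)+tan(y) ≈ -0.7321
Since -0.2679 ≠ -0.7321, the equation fails at this point, so it cannot hold for all real values of x and y for which both sides are defined.
The correct formula is tan(x+y) = (tan(x) + tan(y))/(1 - tan(x)tan(y)).

Conclusion: False.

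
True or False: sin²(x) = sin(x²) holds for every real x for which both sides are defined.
False.

Claim: sin²(x) = sin(x²).
Test a specific point where both sides are defined: x = -π/3.
LHS = sin²(x) ≈ 0.7500
RHS = sin(x²) ≈ 0.8897
Since 0.7500 ≠ 0.8897, the equation fails at this point, so it cannot hold for every real x for which both sides are defined.
sin²(x) means (sin x)², squaring the output; sin(x²) squares the input. These are different functions.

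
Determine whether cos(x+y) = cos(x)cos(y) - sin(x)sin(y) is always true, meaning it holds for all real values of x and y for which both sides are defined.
Claim: cos(x+y) = cos(x)cos(y) - sin(x)sin(y).
Reasoning: By Euler's formula e^(i(x+y)) = e^(ix)·e^(iy) = (cos x + i·sin x)(cos y + i·sin y). The real part of the left side is cos(x+y); the real part of the product is cos(x)cos(y) - sin(x)sin(y) (since i·i = -1).
So the two sides agree for all real values of x and y for which both sides are defined.

Conclusion: Yes, this is an identity.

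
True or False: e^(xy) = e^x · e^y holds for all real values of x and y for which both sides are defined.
False.

Claim: e^(xy) = e^x · e^y.
Test a specific point where both sides are defined: x = 1/2, y = -2.
LHS = e^(xy) ≈ 0.3679
RHS = e^x · e^y ≈ 0.2231
Since 0.3679 ≠ 0.2231, the equation fails at this point, so it cannot hold for all real values of x and y for which both sides are defined.
e^x · e^y = e^(x+y), not e^(xy).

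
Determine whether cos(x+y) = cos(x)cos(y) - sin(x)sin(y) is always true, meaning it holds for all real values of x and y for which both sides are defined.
Yes, this is an identity.

Claim: cos(x+y) = cos(x)cos(y) - sin(x)sin(y).
Reasoning: By Euler's formula e^(i(x+y)) = e^(ix)·e^(iy) = (cos x + i·sin x)(cos y + i·sin y). The real part of the left side is cos(x+y); the real part of the product is cos(x)cos(y) - sin(x)sin(y) (since i·i = -1).
So the two sides agree for all real values of x and y for which both sides are defined.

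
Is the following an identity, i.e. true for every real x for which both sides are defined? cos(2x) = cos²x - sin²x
Claim: cos(2x) = cos²x - sin²x.
Reasoning: Put y = x in the addition formula cos(x+y) = cos(x)cos(y) - sin(x)sin(y): cos(2x) = cos²x - sin²x.
So the two sides agree for every real x for which both sides are defined.

Conclusion: Yes, this is an identity.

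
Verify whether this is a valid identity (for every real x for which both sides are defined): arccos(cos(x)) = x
No, this is NOT an identity.

Claim: arccos(cos(x)) = x.
Test a specific point where both sides are defined: x = -π/3.
LHS = arccos(cos(x)) ≈ 1.0472
RHS = x ≈ -1.0472
Since 1.0472 ≠ -1.0472, the equation fails at this point, so it cannot hold for every real x for which both sides are defined.
arccos only returns values in [0, π], so arccos(cos(x)) = x holds only for x in that interval, not for all real x.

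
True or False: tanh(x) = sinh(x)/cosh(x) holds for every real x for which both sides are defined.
Claim: tanh(x) = sinh(x)/cosh(x).
Reasoning: tanh(x) is defined as sinh(x)/cosh(x) = (e^x - e^-x)/(e^x + e^-x); cosh(x) ≥ 1 is never zero, so this holds for every real x.
So the two sides agree for every real x for which both sides are defined.

Conclusion: True.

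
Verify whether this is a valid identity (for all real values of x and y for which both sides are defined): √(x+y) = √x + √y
Claim: √(x+y) = √x + √y.
Test a specific point where both sides are defined: x = 1/2, y = 4.
LHS = √(x+y) ≈ 2.1213
RHS = √x + √y ≈ 2.7071
Since 2.1213 ≠ 2.7071, the equation fails at this point, so it cannot hold for all real values of x and y for which both sides are defined.
Squaring the right side gives x + 2√(xy) + y, not x + y.

Conclusion: No, this is NOT an identity.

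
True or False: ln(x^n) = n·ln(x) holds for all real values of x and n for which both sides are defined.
Claim: ln(x^n) = n·ln(x).
Reasoning: The right side requires x > 0. For x > 0, x^n = (e^(ln x))^n = e^(n·ln x), so taking ln of both sides gives ln(x^n) = n·ln(x).
So the two sides agree for all real values of x and n for which both sides are defined.

Conclusion: True.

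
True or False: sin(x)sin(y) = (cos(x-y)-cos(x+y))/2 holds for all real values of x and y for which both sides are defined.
True.

Claim: sin(x)sin(y) = (cos(x-y)-cos(x+y))/2.
Reasoning: cos(x-y) = cos(x)cos(y) + sin(x)sin(y) and cos(x+y) = cos(x)cos(y) - sin(x)sin(y). Subtracting, cos(x-y) - cos(x+y) = 2sin(x)sin(y); divide by 2.
So the two sides agree for all real values of x and y for which both sides are defined.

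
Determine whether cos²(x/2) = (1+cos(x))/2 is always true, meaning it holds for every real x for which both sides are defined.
Yes, this is an identity.

Claim: cos²(x/2) = (1+cos(x))/2.
Reasoning: Use cos(2θ) = 2cos²θ - 1 with θ = x/2: cos(x) = 2cos²(x/2) - 1. Solving for cos²(x/2) gives (1 + cos(x))/2.
So the two sides agree for every real x for which both sides are defined.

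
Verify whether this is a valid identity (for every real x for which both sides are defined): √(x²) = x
No, this is NOT an identity.

Claim: √(x²) = x.
Test a specific point where both sides are defined: x = -3.
LHS = √(x²) ≈ 3.0000
RHS = x ≈ -3.0000
Since 3.0000 ≠ -3.0000, the equation fails at this point, so it cannot hold for every real x for which both sides are defined.
√(x²) = |x|, which differs from x whenever x < 0 (both sides are defined for every real x).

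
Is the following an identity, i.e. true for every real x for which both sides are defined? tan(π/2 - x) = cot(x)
Claim: tan(π/2 - x) = cot(x).
Reasoning: tan(π/2 - x) = sin(π/2 - x)/cos(π/2 - x) = cos(x)/sin(x) = cot(x), using the cofunction identities sin(π/2 - x) = cos(x) and cos(π/2 - x) = sin(x).
So the two sides agree for every real x for which both sides are defined.

Conclusion: Yes, this is an identity.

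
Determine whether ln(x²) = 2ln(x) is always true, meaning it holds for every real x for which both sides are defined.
Claim: ln(x²) = 2ln(x).
Reasoning: The right side requires x > 0. For x > 0, x² = (e^(ln x))² = e^(2ln x), so ln(x²) = 2ln(x). (For x < 0 the right side is undefined, so those values are outside the claim.)
So the two sides agree for every real x for which both sides are defined.

Conclusion: Yes, this is an identity.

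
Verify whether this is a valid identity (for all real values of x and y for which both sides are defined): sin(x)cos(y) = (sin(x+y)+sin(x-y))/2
Claim: sin(x)cos(y) = (sin(x+y)+sin(x-y))/2.
Reasoning: sin(x+y) = sin(x)cos(y) + cos(x)sin(y) and sin(x-y) = sin(x)cos(y) - cos(x)sin(y). Adding, sin(x+y) + sin(x-y) = 2sin(x)cos(y); divide by 2.
So the two sides agree for all real values of x and y for which both sides are defined.

Conclusion: Yes, this is an identity.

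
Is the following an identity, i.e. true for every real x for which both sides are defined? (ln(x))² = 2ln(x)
Claim: (ln(x))² = 2ln(x).
Test a specific point where both sides are defined: x = 5.
LHS = (ln(x))² ≈ 2.5903
RHS = 2ln(x) ≈ 3.2189
Since 2.5903 ≠ 3.2189, the equation fails at this point, so it cannot hold for every real x for which both sides are defined.
2ln(x) equals ln(x²), which is not the same as (ln x)².

Conclusion: No, this is NOT an identity.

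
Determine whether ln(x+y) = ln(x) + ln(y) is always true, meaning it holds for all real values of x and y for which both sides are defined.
Claim: ln(x+y) = ln(x) + ln(y).
Test a specific point where both sides are defined: x = 3, y = 5.
LHS = ln(x+y) ≈ 2.0794
RHS = ln(x) + ln(y) ≈ 2.7081
Since 2.0794 ≠ 2.7081, the equation fails at this point, so it cannot hold for all real values of x and y for which both sides are defined.
ln(x) + ln(y) = ln(xy), not ln(x+y).

Conclusion: No, this is NOT an identity.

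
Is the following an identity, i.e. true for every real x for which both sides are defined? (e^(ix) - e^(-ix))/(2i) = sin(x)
Yes, this is an identity.

Claim: (e^(ix) - e^(-ix))/(2i) = sin(x).
Reasoning: By Euler's formula e^(ix) = cos(x) + i·sin(x) and e^(-ix) = cos(x) - i·sin(x). Subtracting cancels the cosine terms: e^(ix) - e^(-ix) = 2i·sin(x); divide by 2i.
So the two sides agree for every real x for which both sides are defined.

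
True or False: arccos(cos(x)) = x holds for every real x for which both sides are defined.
False.

Claim: arccos(cos(x)) = x.
Test a specific point where both sides are defined: x = -π/4.
LHS = arccos(cos(x)) ≈ 0.7854
RHS = x ≈ -0.7854
Since 0.7854 ≠ -0.7854, the equation fails at this point, so it cannot hold for every real x for which both sides are defined.
arccos only returns values in [0, π], so arccos(cos(x)) = x holds only for x in that interval, not for all real x.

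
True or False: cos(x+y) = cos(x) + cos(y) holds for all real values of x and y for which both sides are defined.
False.

Claim: cos(x+y) = cos(x) + cos(y).
Test a specific point where both sides are defined: x = π/4, y = π/4.
LHS = cos(x+y) ≈ 0.0000
RHS = cos(x) + cos(y) ≈ 1.4142
Since 0.0000 ≠ 1.4142, the equation fails at this point, so it cannot hold for all real values of x and y for which both sides are defined.
The correct expansion is cos(x+y) = cos(x)cos(y) - sin(x)sin(y); cosine is not additive.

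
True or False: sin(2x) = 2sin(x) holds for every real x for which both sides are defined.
False.

Claim: sin(2x) = 2sin(x).
Test a specific point where both sides are defined: x = -π/2.
LHS = sin(2x) ≈ 0.0000
RHS = 2sin(x) ≈ -2.0000
Since 0.0000 ≠ -2.0000, the equation fails at this point, so it cannot hold for every real x for which both sides are defined.
The correct double-angle formula is sin(2x) = 2sin(x)cos(x).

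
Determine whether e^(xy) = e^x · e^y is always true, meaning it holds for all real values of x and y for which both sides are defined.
Claim: e^(xy) = e^x · e^y.
Test a specific point where both sides are defined: x = 1, y = 2.
LHS = e^(xy) ≈ 7.3891
RHS = e^x · e^y ≈ 20.0855
Since 7.3891 ≠ 20.0855, the equation fails at this point, so it cannot hold for all real values of x and y for which both sides are defined.
e^x · e^y = e^(x+y), not e^(xy).

Conclusion: No, this is NOT an identity.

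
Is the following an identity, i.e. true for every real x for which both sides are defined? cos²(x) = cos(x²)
Claim: cos²(x) = cos(x²).
Test a specific point where both sides are defined: x = π/6.
LHS = cos²(x) ≈ 0.7500
RHS = cos(x²) ≈ 0.9627
Since 0.7500 ≠ 0.9627, the equation fails at this point, so it cannot hold for every real x for which both sides are defined.
cos²(x) means (cos x)², squaring the output; cos(x²) squares the input. These are different functions.

Conclusion: No, this is NOT an identity.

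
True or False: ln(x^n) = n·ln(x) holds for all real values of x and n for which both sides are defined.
True.

Claim: ln(x^n) = n·ln(x).
Reasoning: The right side requires x > 0. For x > 0, x^n = (e^(ln x))^n = e^(n·ln x), so taking ln of both sides gives ln(x^n) = n·ln(x).
So the two sides agree for all real values of x and n for which both sides are defined.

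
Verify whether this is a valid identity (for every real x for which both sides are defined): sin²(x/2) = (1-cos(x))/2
Claim: sin²(x/2) = (1-cos(x))/2.
Reasoning: Use cos(2θ) = 1 - 2sin²θ with θ = x/2: cos(x) = 1 - 2sin²(x/2). Solving for sin²(x/2) gives (1 - cos(x))/2.
So the two sides agree for every real x for which both sides are defined.

Conclusion: Yes, this is an identity.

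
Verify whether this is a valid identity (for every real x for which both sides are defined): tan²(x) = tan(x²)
No, this is NOT an identity.

Claim: tan²(x) = tan(x²).
Test a specific point where both sides are defined: x = π/4.
LHS = tan²(x) ≈ 1.0000
RHS = tan(x²) ≈ 0.7092
Since 1.0000 ≠ 0.7092, the equation fails at this point, so it cannot hold for every real x for which both sides are defined.
tan²(x) means (tan x)², squaring the output; tan(x²) squares the input. These are different functions.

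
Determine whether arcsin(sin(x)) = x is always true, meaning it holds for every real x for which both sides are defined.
No, this is NOT an identity.

Claim: arcsin(sin(x)) = x.
Test a specific point where both sides are defined: x = 3π/4.
LHS = arcsin(sin(x)) ≈ 0.7854
RHS = x ≈ 2.3562
Since 0.7854 ≠ 2.3562, the equation fails at this point, so it cannot hold for every real x for which both sides are defined.
arcsin only returns values in [-π/2, π/2], so arcsin(sin(x)) = x holds only for x in that interval, not for all real x.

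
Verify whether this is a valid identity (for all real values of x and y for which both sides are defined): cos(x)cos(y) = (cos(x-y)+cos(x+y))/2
Yes, this is an identity.

Claim: cos(x)cos(y) = (cos(x-y)+cos(x+y))/2.
Reasoning: cos(x-y) = cos(x)cos(y) + sin(x)sin(y) and cos(x+y) = cos(x)cos(y) - sin(x)sin(y). Adding, cos(x-y) + cos(x+y) = 2cos(x)cos(y); divide by 2.
So the two sides agree for all real values of x and y for which both sides are defined.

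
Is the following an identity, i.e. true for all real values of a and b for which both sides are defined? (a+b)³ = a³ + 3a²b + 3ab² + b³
Claim: (a+b)³ = a³ + 3a²b + 3ab² + b³.
Reasoning: (a+b)³ = (a+b)(a+b)² = (a+b)(a² + 2ab + b²) = a³ + 2a²b + ab² + a²b + 2ab² + b³ = a³ + 3a²b + 3ab² + b³.
So the two sides agree for all real values of a and b for which both sides are defined.

Conclusion: Yes, this is an identity.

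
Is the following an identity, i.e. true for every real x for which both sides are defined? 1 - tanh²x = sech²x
Yes, this is an identity.

Claim: 1 - tanh²x = sech²x.
Reasoning: Divide cosh²x - sinh²x = 1 through by cosh²x (never zero): 1 - tanh²x = 1/cosh²x = sech²x.
So the two sides agree for every real x for which both sides are defined.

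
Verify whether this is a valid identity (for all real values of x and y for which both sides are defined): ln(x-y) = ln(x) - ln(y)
No, this is NOT an identity.

Claim: ln(x-y) = ln(x) - ln(y).
Test a specific point where both sides are defined: x = 3/2, y = 1/2.
LHS = ln(x-y) ≈ 0.0000
RHS = ln(x) - ln(y) ≈ 1.0986
Since 0.0000 ≠ 1.0986, the equation fails at this point, so it cannot hold for all real values of x and y for which both sides are defined.
ln(x) - ln(y) = ln(x/y), not ln(x-y).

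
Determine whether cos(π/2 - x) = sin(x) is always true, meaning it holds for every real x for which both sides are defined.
Claim: cos(π/2 - x) = sin(x).
Reasoning: Use cos(u - v) = cos(u)cos(v) + sin(u)sin(v) with u = π/2, v = x: cos(π/2)cos(x) + sin(π/2)sin(x) = 0·cos(x) + 1·sin(x) = sin(x).
So the two sides agree for every real x for which both sides are defined.

Conclusion: Yes, this is an identity.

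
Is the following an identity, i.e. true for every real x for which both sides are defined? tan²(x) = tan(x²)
Claim: tan²(x) = tan(x²).
Test a specific point where both sides are defined: x = 2π/3.
LHS = tan²(x) ≈ 3.0000
RHS = tan(x²) ≈ 2.9590
Since 3.0000 ≠ 2.9590, the equation fails at this point, so it cannot hold for every real x for which both sides are defined.
tan²(x) means (tan x)², squaring the output; tan(x²) squares the input. These are different functions.

Conclusion: No, this is NOT an identity.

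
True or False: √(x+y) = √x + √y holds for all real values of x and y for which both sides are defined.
False.

Claim: √(x+y) = √x + √y.
Test a specific point where both sides are defined: x = 3/2, y = 3/2.
LHS = √(x+y) ≈ 1.7321
RHS = √x + √y ≈ 2.4495
Since 1.7321 ≠ 2.4495, the equation fails at this point, so it cannot hold for all real values of x and y for which both sides are defined.
Squaring the right side gives x + 2√(xy) + y, not x + y.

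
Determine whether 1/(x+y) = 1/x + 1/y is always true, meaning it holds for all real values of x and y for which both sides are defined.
Claim: 1/(x+y) = 1/x + 1/y.
Test a specific point where both sides are defined: x = 1, y = 1.
LHS = 1/(x+y) ≈ 0.5000
RHS = 1/x + 1/y ≈ 2.0000
Since 0.5000 ≠ 2.0000, the equation fails at this point, so it cannot hold for all real values of x and y for which both sides are defined.
1/x + 1/y = (x+y)/(xy), which is not 1/(x+y).

Conclusion: No, this is NOT an identity.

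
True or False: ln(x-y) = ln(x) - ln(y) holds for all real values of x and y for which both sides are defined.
False.

Claim: ln(x-y) = ln(x) - ln(y).
Test a specific point where both sides are defined: x = 5, y = 4.
LHS = ln(x-y) ≈ 0.0000
RHS = ln(x) - ln(y) ≈ 0.2231
Since 0.0000 ≠ 0.2231, the equation fails at this point, so it cannot hold for all real values of x and y for which both sides are defined.
ln(x) - ln(y) = ln(x/y), not ln(x-y).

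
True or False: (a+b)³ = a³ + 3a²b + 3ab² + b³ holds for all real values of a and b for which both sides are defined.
True.

Claim: (a+b)³ = a³ + 3a²b + 3ab² + b³.
Reasoning: (a+b)³ = (a+b)(a+b)² = (a+b)(a² + 2ab + b²) = a³ + 2a²b + ab² + a²b + 2ab² + b³ = a³ + 3a²b + 3ab² + b³.
So the two sides agree for all real values of a and b for which both sides are defined.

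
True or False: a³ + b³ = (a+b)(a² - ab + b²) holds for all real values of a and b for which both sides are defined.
Claim: a³ + b³ = (a+b)(a² - ab + b²).
Reasoning: Expand the right side: (a+b)(a² - ab + b²) = a³ - a²b + ab² + a²b - ab² + b³ = a³ + b³ (the middle terms cancel in pairs).
So the two sides agree for all real values of a and b for which both sides are defined.

Conclusion: True.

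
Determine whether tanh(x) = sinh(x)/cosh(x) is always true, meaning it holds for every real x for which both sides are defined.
Yes, this is an identity.

Claim: tanh(x) = sinh(x)/cosh(x).
Reasoning: tanh(x) is defined as sinh(x)/cosh(x) = (e^x - e^-x)/(e^x + e^-x); cosh(x) ≥ 1 is never zero, so this holds for every real x.
So the two sides agree for every real x for which both sides are defined.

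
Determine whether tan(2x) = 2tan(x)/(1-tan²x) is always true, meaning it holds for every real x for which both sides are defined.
Claim: tan(2x) = 2tan(x)/(1-tan²x).
Reasoning: tan(2x) = sin(2x)/cos(2x) = 2sin(x)cos(x) / (cos²x - sin²x). Divide numerator and denominator by cos²x: 2tan(x) / (1 - tan²x).
So the two sides agree for every real x for which both sides are defined.

Conclusion: Yes, this is an identity.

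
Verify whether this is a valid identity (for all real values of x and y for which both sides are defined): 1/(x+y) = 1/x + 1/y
Claim: 1/(x+y) = 1/x + 1/y.
Test a specific point where both sides are defined: x = -3, y = 5.
LHS = 1/(x+y) ≈ 0.5000
RHS = 1/x + 1/y ≈ -0.1333
Since 0.5000 ≠ -0.1333, the equation fails at this point, so it cannot hold for all real values of x and y for which both sides are defined.
1/x + 1/y = (x+y)/(xy), which is not 1/(x+y).

Conclusion: No, this is NOT an identity.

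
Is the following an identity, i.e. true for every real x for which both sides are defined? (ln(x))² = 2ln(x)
No, this is NOT an identity.

Claim: (ln(x))² = 2ln(x).
Test a specific point where both sides are defined: x = 4.
LHS = (ln(x))² ≈ 1.9218
RHS = 2ln(x) ≈ 2.7726
Since 1.9218 ≠ 2.7726, the equation fails at this point, so it cannot hold for every real x for which both sides are defined.
2ln(x) equals ln(x²), which is not the same as (ln x)².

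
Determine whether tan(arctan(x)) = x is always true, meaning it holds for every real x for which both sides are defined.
Yes, this is an identity.

Claim: tan(arctan(x)) = x.
Reasoning: For every real x, arctan(x) is by definition the angle in (-π/2, π/2) whose tangent equals x. Taking the tangent of that angle returns x.
So the two sides agree for every real x for which both sides are defined.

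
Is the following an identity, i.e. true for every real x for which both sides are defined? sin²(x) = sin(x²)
Claim: sin²(x) = sin(x²).
Test a specific point where both sides are defined: x = π.
LHS = sin²(x) ≈ 0.0000
RHS = sin(x²) ≈ -0.4303
Since 0.0000 ≠ -0.4303, the equation fails at this point, so it cannot hold for every real x for which both sides are defined.
sin²(x) means (sin x)², squaring the output; sin(x²) squares the input. These are different functions.

Conclusion: No, this is NOT an identity.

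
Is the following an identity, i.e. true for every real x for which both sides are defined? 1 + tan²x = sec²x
Claim: 1 + tan²x = sec²x.
Reasoning: Start from sin²x + cos²x = 1 and divide every term by cos²x (allowed wherever tan x and sec x are defined): tan²x + 1 = 1/cos²x = sec²x.
So the two sides agree for every real x for which both sides are defined.

Conclusion: Yes, this is an identity.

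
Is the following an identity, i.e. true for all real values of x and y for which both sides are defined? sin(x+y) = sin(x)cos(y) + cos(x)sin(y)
Claim: sin(x+y) = sin(x)cos(y) + cos(x)sin(y).
Reasoning: By Euler's formula e^(i(x+y)) = e^(ix)·e^(iy) = (cos x + i·sin x)(cos y + i·sin y). The imaginary part of the left side is sin(x+y); the imaginary part of the product is sin(x)cos(y) + cos(x)sin(y).
So the two sides agree for all real values of x and y for which both sides are defined.

Conclusion: Yes, this is an identity.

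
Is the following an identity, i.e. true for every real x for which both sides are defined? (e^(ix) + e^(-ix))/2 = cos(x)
Claim: (e^(ix) + e^(-ix))/2 = cos(x).
Reasoning: By Euler's formula e^(ix) = cos(x) + i·sin(x) and e^(-ix) = cos(x) - i·sin(x). Adding cancels the sine terms: e^(ix) + e^(-ix) = 2cos(x); divide by 2.
So the two sides agree for every real x for which both sides are defined.

Conclusion: Yes, this is an identity.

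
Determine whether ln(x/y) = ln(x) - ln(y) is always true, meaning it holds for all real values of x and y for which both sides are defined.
Yes, this is an identity.

Claim: ln(x/y) = ln(x) - ln(y).
Reasoning: Both sides are simultaneously defined only when x, y > 0. Write x = e^p, y = e^q. Then x/y = e^(p-q), so ln(x/y) = p - q = ln(x) - ln(y).
So the two sides agree for all real values of x and y for which both sides are defined.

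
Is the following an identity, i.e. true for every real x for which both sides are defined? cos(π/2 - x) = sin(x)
Claim: cos(π/2 - x) = sin(x).
Reasoning: Use cos(u - v) = cos(u)cos(v) + sin(u)sin(v) with u = π/2, v = x: cos(π/2)cos(x) + sin(π/2)sin(x) = 0·cos(x) + 1·sin(x) = sin(x).
So the two sides agree for every real x for which both sides are defined.

Conclusion: Yes, this is an identity.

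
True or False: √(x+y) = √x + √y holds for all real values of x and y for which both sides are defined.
False.

Claim: √(x+y) = √x + √y.
Test a specific point where both sides are defined: x = 1, y = 5.
LHS = √(x+y) ≈ 2.4495
RHS = √x + √y ≈ 3.2361
Since 2.4495 ≠ 3.2361, the equation fails at this point, so it cannot hold for all real values of x and y for which both sides are defined.
Squaring the right side gives x + 2√(xy) + y, not x + y.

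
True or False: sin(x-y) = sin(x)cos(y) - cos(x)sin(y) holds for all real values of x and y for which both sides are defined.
Claim: sin(x-y) = sin(x)cos(y) - cos(x)sin(y).
Reasoning: Replace y by -y in sin(x+y) = sin(x)cos(y) + cos(x)sin(y) and use cos(-y) = cos(y), sin(-y) = -sin(y): sin(x-y) = sin(x)cos(y) - cos(x)sin(y).
So the two sides agree for all real values of x and y for which both sides are defined.

Conclusion: True.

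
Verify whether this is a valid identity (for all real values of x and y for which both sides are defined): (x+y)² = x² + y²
No, this is NOT an identity.

Claim: (x+y)² = x² + y².
Test a specific point where both sides are defined: x = 1, y = 1/2.
LHS = (x+y)² ≈ 2.2500
RHS = x² + y² ≈ 1.2500
Since 2.2500 ≠ 1.2500, the equation fails at this point, so it cannot hold for all real values of x and y for which both sides are defined.
The correct expansion is (x+y)² = x² + 2xy + y²; the cross term 2xy is missing.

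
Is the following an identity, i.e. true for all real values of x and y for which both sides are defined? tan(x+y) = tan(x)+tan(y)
Claim: tan(x+y) = tan(x)+tan(y).
Test a specific point where both sides are defined: x = π/3, y = π/3.
LHS = tan(x+y) ≈ -1.7321
RHS = tan(x)+tan(y) ≈ 3.4641
Since -1.7321 ≠ 3.4641, the equation fails at this point, so it cannot hold for all real values of x and y for which both sides are defined.
The correct formula is tan(x+y) = (tan(x) + tan(y))/(1 - tan(x)tan(y)).

Conclusion: No, this is NOT an identity.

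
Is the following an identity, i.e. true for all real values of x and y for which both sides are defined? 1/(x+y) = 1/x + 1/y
Claim: 1/(x+y) = 1/x + 1/y.
Test a specific point where both sides are defined: x = 2, y = 3/2.
LHS = 1/(x+y) ≈ 0.2857
RHS = 1/x + 1/y ≈ 1.1667
Since 0.2857 ≠ 1.1667, the equation fails at this point, so it cannot hold for all real values of x and y for which both sides are defined.
1/x + 1/y = (x+y)/(xy), which is not 1/(x+y).

Conclusion: No, this is NOT an identity.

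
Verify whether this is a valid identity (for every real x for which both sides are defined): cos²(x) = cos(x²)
Claim: cos²(x) = cos(x²).
Test a specific point where both sides are defined: x = -π/6.
LHS = cos²(x) ≈ 0.7500
RHS = cos(x²) ≈ 0.9627
Since 0.7500 ≠ 0.9627, the equation fails at this point, so it cannot hold for every real x for which both sides are defined.
cos²(x) means (cos x)², squaring the output; cos(x²) squares the input. These are different functions.

Conclusion: No, this is NOT an identity.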